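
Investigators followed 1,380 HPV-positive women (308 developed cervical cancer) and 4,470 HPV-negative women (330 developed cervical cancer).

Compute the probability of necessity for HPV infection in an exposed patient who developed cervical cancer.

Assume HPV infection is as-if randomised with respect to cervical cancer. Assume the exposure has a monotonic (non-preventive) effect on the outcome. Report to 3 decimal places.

p₁ = P(outcome | exposed) = 308/1380 = 0.22319
p₀ = P(outcome | unexposed) = 330/4470 = 0.073826
Under exogeneity and monotonicity, PN = (p₁ − p₀) / p₁.
PN = (0.22319 − 0.073826) / 0.22319 = 0.14936 / 0.22319 ≈ 0.6692

PN ≈ 0.669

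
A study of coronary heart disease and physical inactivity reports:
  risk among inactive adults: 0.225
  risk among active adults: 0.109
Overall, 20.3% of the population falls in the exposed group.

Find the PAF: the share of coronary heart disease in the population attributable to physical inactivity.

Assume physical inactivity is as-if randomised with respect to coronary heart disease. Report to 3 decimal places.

Let p₁ = 0.225, p₀ = 0.109.
Overall risk P(Y=1) = π·p₁ + (1−π)·p₀ = 0.203×0.225 + 0.797×0.109 = 0.13255.
Under exogeneity, PAF = [P(Y=1) − p₀] / P(Y=1).
PAF = (0.13255 − 0.109) / 0.13255 ≈ 0.1777

PAF ≈ 0.178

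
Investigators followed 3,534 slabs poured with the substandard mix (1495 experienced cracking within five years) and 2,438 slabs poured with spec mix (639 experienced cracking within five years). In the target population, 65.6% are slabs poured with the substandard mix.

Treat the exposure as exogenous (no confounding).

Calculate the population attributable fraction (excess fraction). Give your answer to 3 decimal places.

p₁ = P(outcome | exposed) = 1495/3534 = 0.42303
p₀ = P(outcome | unexposed) = 639/2438 = 0.2621
Overall risk P(Y=1) = π·p₁ + (1−π)·p₀ = 0.656×0.42303 + 0.344×0.2621 = 0.36767.
Under exogeneity, PAF = [P(Y=1) − p₀] / P(Y=1).
PAF = (0.36767 − 0.2621) / 0.36767 ≈ 0.2871

PAF ≈ 0.287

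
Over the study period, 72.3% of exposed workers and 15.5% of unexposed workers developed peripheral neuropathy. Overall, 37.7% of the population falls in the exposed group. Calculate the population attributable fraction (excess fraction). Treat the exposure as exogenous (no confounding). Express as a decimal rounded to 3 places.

PAF ≈ 0.580

p₁ = 0.723, p₀ = 0.155.
Overall risk P(Y=1) = π·p₁ + (1−π)·p₀ = 0.377×0.723 + 0.623×0.155 = 0.36914.
Under exogeneity, PAF = [P(Y=1) − p₀] / P(Y=1).
PAF = (0.36914 − 0.155) / 0.36914 ≈ 0.5801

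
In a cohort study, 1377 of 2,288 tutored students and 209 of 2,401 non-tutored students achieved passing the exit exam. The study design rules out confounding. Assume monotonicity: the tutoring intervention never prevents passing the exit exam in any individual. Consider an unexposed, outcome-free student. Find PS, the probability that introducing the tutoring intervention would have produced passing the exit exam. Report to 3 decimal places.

PS ≈ 0.564

p₁ = P(outcome | exposed) = 1377/2288 = 0.60184
p₀ = P(outcome | unexposed) = 209/2401 = 0.087047
Under exogeneity and monotonicity, PS = (p₁ − p₀) / (1 − p₀).
PS = (0.60184 − 0.087047) / (1 − 0.087047) = 0.51479 / 0.91295 ≈ 0.5639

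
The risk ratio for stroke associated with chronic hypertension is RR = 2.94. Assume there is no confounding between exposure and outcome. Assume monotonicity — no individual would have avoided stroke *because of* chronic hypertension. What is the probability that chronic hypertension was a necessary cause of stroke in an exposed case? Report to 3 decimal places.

PN ≈ 0.660

Under exogeneity and monotonicity, PN = (RR − 1) / RR = 1 − 1/RR.
PN = (2.94 − 1) / 2.94 = 1.94 / 2.94 ≈ 0.6599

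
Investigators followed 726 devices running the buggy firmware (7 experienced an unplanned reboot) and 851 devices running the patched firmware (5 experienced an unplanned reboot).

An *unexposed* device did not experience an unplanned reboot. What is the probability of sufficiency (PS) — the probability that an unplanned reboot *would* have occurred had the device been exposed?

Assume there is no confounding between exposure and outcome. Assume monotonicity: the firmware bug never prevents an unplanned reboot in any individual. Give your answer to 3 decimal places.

PS ≈ 0.004

p₁ = P(outcome | exposed) = 7/726 = 0.0096419
p₀ = P(outcome | unexposed) = 5/851 = 0.0058754
Under exogeneity and monotonicity, PS = (p₁ − p₀) / (1 − p₀).
PS = (0.0096419 − 0.0058754) / (1 − 0.0058754) = 0.0037664 / 0.99412 ≈ 0.0038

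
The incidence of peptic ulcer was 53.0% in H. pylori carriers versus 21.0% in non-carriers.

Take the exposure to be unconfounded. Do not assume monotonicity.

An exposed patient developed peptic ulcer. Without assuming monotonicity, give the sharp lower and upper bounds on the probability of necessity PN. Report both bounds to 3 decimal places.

0.604 ≤ PN ≤ 1.000

p₁ = 0.53, p₀ = 0.21.
Under exogeneity alone the bounds on PN are max{0,(p₁−p₀)/p₁} ≤ PN ≤ min{1,(1−p₀)/p₁}.
  lower = (p₁ − p₀)/p₁ = 0.32 / 0.53 ≈ 0.6038
  upper = min{1, (1 − p₀)/p₁} = 0.79 / 0.53 ≈ 1.4906 → capped at 1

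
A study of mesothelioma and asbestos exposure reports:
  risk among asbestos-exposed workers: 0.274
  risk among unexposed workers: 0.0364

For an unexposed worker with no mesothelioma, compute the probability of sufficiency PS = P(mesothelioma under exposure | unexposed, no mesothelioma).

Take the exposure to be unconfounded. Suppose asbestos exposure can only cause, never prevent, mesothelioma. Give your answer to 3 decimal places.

Let p₁ = 0.274, p₀ = 0.0364.
Under exogeneity and monotonicity, PS = (p₁ − p₀) / (1 − p₀).
PS = (0.274 − 0.0364) / (1 − 0.0364) = 0.2376 / 0.9636 ≈ 0.2466

PS ≈ 0.247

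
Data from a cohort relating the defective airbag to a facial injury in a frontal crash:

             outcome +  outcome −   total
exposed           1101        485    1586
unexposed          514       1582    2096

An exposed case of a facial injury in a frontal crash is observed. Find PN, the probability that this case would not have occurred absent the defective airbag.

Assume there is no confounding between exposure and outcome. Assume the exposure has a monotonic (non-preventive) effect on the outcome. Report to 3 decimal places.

PN ≈ 0.647

p₁ = P(outcome | exposed) = 1101/1586 = 0.6942
p₀ = P(outcome | unexposed) = 514/2096 = 0.24523
Under exogeneity and monotonicity, PN = (p₁ − p₀) / p₁.
PN = (0.6942 − 0.24523) / 0.6942 = 0.44897 / 0.6942 ≈ 0.6467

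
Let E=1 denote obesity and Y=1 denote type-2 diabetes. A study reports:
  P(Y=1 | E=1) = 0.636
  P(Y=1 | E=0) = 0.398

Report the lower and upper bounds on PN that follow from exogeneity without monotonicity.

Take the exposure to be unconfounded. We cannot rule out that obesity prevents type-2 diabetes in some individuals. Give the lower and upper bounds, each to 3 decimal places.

0.374 ≤ PN ≤ 0.947

Let p₁ = 0.636, p₀ = 0.398.
Under exogeneity alone the bounds on PN are max{0,(p₁−p₀)/p₁} ≤ PN ≤ min{1,(1−p₀)/p₁}.
  lower = (p₁ − p₀)/p₁ = 0.238 / 0.636 ≈ 0.3742
  upper = min{1, (1 − p₀)/p₁} = 0.602 / 0.636 ≈ 0.9465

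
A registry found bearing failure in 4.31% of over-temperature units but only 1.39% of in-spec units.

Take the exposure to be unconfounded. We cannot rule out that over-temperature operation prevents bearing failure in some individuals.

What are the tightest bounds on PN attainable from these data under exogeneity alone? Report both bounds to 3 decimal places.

0.677 ≤ PN ≤ 1.000

p₁ = 0.0431, p₀ = 0.0139.
Under exogeneity alone the bounds on PN are max{0,(p₁−p₀)/p₁} ≤ PN ≤ min{1,(1−p₀)/p₁}.
  lower = (p₁ − p₀)/p₁ = 0.0292 / 0.0431 ≈ 0.6775
  upper = min{1, (1 − p₀)/p₁} = 0.9861 / 0.0431 ≈ 22.8794 → capped at 1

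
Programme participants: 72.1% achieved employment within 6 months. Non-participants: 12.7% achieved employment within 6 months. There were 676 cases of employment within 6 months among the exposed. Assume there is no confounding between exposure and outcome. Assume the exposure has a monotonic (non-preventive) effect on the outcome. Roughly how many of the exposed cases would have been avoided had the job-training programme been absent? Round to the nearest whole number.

p₁ = 0.721, p₀ = 0.127.
PN = (p₁ − p₀)/p₁ = (0.721 − 0.127) / 0.721 ≈ 0.82386.
Attributable cases ≈ PN × (exposed cases) = 0.82386 × 676 ≈ 556.93.

about 557 cases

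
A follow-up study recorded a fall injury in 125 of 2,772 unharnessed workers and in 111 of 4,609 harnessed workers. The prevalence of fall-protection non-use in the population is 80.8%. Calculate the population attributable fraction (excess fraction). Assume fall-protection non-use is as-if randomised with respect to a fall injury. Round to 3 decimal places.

PAF ≈ 0.413

p₁ = P(outcome | exposed) = 125/2772 = 0.045094
p₀ = P(outcome | unexposed) = 111/4609 = 0.024083
Overall risk P(Y=1) = π·p₁ + (1−π)·p₀ = 0.808×0.045094 + 0.192×0.024083 = 0.04106.
Under exogeneity, PAF = [P(Y=1) − p₀] / P(Y=1).
PAF = (0.04106 − 0.024083) / 0.04106 ≈ 0.4135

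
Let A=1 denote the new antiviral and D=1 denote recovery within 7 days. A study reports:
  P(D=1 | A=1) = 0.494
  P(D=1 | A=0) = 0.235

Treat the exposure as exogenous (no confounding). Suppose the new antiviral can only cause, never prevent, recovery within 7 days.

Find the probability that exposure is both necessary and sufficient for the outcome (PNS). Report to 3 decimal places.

Let p₁ = 0.494, p₀ = 0.235.
Under exogeneity and monotonicity, PNS = p₁ − p₀.
PNS = 0.494 − 0.235 = 0.259

PNS ≈ 0.259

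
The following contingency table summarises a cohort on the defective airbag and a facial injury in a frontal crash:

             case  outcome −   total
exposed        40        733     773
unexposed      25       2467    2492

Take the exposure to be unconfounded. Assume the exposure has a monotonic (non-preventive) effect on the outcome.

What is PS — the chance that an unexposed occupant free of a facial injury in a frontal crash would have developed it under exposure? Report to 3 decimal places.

PS ≈ 0.042

p₁ = P(outcome | exposed) = 40/773 = 0.051746
p₀ = P(outcome | unexposed) = 25/2492 = 0.010032
Under exogeneity and monotonicity, PS = (p₁ − p₀)/(1 − p₀).
PS = (0.051746 − 0.010032) / 0.98997 ≈ 0.0421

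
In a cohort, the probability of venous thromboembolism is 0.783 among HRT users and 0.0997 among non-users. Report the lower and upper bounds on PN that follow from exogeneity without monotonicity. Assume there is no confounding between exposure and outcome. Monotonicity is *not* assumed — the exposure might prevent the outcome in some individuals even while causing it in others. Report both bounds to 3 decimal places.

0.873 ≤ PN ≤ 1.000

Let p₁ = 0.783, p₀ = 0.0997.
Under exogeneity alone the bounds on PN are max{0,(p₁−p₀)/p₁} ≤ PN ≤ min{1,(1−p₀)/p₁}.
  lower = (p₁ − p₀)/p₁ = 0.6833 / 0.783 ≈ 0.8727
  upper = min{1, (1 − p₀)/p₁} = 0.9003 / 0.783 ≈ 1.1498 → capped at 1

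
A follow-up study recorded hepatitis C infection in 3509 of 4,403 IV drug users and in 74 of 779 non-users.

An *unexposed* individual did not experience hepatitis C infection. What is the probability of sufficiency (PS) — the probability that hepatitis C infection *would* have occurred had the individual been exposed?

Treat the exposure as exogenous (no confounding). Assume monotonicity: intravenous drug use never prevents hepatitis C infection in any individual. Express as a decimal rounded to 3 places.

p₁ = P(outcome | exposed) = 3509/4403 = 0.79696
p₀ = P(outcome | unexposed) = 74/779 = 0.094994
Under exogeneity and monotonicity, PS = (p₁ − p₀) / (1 − p₀).
PS = (0.79696 − 0.094994) / (1 − 0.094994) = 0.70196 / 0.90501 ≈ 0.7756

PS ≈ 0.776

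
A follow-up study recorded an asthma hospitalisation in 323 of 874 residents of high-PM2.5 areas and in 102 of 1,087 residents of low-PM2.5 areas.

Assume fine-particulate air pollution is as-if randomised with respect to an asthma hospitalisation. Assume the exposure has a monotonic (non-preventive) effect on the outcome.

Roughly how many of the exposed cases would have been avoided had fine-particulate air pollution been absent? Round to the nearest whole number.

about 241 cases

p₁ = P(outcome | exposed) = 323/874 = 0.36957
p₀ = P(outcome | unexposed) = 102/1087 = 0.093836
PN = (p₁ − p₀)/p₁ = (0.36957 − 0.093836) / 0.36957 ≈ 0.74609.
Attributable cases ≈ PN × (exposed cases) = 0.74609 × 323 ≈ 240.99.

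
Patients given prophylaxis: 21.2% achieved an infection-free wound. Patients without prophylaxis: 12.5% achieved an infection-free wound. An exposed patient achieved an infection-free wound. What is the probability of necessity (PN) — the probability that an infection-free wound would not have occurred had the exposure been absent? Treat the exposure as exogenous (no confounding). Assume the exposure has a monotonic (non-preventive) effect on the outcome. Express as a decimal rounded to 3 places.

PN ≈ 0.410

p₁ = 0.212, p₀ = 0.125.
Under exogeneity and monotonicity, PN = (p₁ − p₀) / p₁.
PN = (0.212 − 0.125) / 0.212 = 0.087 / 0.212 ≈ 0.4104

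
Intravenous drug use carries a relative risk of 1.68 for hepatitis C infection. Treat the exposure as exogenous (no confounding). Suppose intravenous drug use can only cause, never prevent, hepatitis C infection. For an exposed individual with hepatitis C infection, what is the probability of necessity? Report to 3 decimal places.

Under exogeneity and monotonicity, PN = (RR − 1) / RR = 1 − 1/RR.
PN = (1.68 − 1) / 1.68 = 0.68 / 1.68 ≈ 0.4048

PN ≈ 0.405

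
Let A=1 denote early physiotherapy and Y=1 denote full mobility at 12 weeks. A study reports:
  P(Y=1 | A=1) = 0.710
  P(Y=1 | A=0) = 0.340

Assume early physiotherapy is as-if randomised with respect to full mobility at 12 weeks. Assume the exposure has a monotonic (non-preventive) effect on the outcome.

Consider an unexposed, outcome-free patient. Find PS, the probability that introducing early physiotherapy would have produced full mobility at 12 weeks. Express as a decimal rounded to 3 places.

Let p₁ = 0.71, p₀ = 0.34.
Under exogeneity and monotonicity, PS = (p₁ − p₀) / (1 − p₀).
PS = (0.71 − 0.34) / (1 − 0.34) = 0.37 / 0.66 ≈ 0.5606

PS ≈ 0.561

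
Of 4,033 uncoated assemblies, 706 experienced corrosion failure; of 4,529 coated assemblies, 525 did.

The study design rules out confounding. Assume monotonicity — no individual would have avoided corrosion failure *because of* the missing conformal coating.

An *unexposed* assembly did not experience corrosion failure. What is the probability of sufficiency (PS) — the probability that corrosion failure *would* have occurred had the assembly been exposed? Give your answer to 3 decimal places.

PS ≈ 0.067

p₁ = P(outcome | exposed) = 706/4033 = 0.17506
p₀ = P(outcome | unexposed) = 525/4529 = 0.11592
Under exogeneity and monotonicity, PS = (p₁ − p₀) / (1 − p₀).
PS = (0.17506 − 0.11592) / (1 − 0.11592) = 0.059136 / 0.88408 ≈ 0.0669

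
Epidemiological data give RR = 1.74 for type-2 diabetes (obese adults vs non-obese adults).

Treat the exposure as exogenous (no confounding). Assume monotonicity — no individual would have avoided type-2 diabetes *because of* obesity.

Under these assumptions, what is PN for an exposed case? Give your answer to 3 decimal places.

Under exogeneity and monotonicity, PN = (RR − 1) / RR = 1 − 1/RR.
PN = (1.74 − 1) / 1.74 = 0.74 / 1.74 ≈ 0.4253

PN ≈ 0.425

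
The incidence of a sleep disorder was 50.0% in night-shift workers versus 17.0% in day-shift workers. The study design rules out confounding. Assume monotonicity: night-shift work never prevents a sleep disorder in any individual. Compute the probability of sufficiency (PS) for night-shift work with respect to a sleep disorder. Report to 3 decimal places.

PS ≈ 0.398

p₁ = 0.5, p₀ = 0.17.
Under exogeneity and monotonicity, PS = (p₁ − p₀) / (1 − p₀).
PS = (0.5 − 0.17) / (1 − 0.17) = 0.33 / 0.83 ≈ 0.3976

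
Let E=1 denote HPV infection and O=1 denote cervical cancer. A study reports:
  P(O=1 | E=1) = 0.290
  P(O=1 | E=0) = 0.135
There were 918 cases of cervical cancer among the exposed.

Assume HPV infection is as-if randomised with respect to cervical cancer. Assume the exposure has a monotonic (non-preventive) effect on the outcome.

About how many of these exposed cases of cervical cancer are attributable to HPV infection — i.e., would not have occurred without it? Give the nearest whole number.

about 491 cases

Let p₁ = 0.29, p₀ = 0.135.
PN = (p₁ − p₀)/p₁ = (0.29 − 0.135) / 0.29 ≈ 0.53448.
Attributable cases ≈ PN × (exposed cases) = 0.53448 × 918 ≈ 490.66.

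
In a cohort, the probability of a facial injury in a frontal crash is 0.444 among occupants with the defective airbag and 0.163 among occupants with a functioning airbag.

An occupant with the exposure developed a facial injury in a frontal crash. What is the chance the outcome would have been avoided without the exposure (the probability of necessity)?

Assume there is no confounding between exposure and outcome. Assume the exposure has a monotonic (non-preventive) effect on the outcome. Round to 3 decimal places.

Let p₁ = 0.444, p₀ = 0.163.
Under exogeneity and monotonicity, PN = (p₁ − p₀) / p₁.
PN = (0.444 − 0.163) / 0.444 = 0.281 / 0.444 ≈ 0.6329

PN ≈ 0.633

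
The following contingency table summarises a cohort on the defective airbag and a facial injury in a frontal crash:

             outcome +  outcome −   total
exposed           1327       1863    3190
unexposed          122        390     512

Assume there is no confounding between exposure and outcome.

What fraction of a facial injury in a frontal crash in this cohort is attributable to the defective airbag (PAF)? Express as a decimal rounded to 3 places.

PAF ≈ 0.391

p₁ = P(outcome | exposed) = 1327/3190 = 0.41599
p₀ = P(outcome | unexposed) = 122/512 = 0.23828
Exposure prevalence π = 3190/3702 = 0.8617; overall risk P(Y=1) = 0.39141.
Under exogeneity, PAF = [P(Y=1) − p₀]/P(Y=1).
PAF = (0.39141 − 0.23828) / 0.39141 ≈ 0.3912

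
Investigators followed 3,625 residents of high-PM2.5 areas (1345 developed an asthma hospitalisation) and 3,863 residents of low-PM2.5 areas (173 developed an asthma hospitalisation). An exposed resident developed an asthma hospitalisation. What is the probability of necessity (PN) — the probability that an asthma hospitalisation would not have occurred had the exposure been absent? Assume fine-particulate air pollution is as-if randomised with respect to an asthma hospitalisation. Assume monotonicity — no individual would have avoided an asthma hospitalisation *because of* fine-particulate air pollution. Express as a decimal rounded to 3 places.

PN ≈ 0.879

p₁ = P(outcome | exposed) = 1345/3625 = 0.37103
p₀ = P(outcome | unexposed) = 173/3863 = 0.044784
Under exogeneity and monotonicity, PN = (p₁ − p₀) / p₁.
PN = (0.37103 − 0.044784) / 0.37103 = 0.32625 / 0.37103 ≈ 0.8793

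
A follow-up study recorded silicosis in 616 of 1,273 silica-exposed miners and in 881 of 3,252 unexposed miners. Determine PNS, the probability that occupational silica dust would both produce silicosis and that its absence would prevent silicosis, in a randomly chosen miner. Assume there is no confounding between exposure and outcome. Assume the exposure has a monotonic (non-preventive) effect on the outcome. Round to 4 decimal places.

p₁ = P(outcome | exposed) = 616/1273 = 0.4839
p₀ = P(outcome | unexposed) = 881/3252 = 0.27091
Under exogeneity and monotonicity, PNS = p₁ − p₀.
PNS = 0.4839 − 0.27091 = 0.21299

PNS ≈ 0.2130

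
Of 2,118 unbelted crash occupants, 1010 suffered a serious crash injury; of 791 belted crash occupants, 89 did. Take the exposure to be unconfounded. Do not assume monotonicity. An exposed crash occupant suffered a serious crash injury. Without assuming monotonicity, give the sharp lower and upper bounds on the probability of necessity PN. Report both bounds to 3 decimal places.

0.764 ≤ PN ≤ 1.000

p₁ = P(outcome | exposed) = 1010/2118 = 0.47686
p₀ = P(outcome | unexposed) = 89/791 = 0.11252
Under exogeneity alone the bounds on PN are max{0,(p₁−p₀)/p₁} ≤ PN ≤ min{1,(1−p₀)/p₁}.
  lower = (p₁ − p₀)/p₁ = 0.36435 / 0.47686 ≈ 0.7641
  upper = min{1, (1 − p₀)/p₁} = 0.88748 / 0.47686 ≈ 1.8611 → capped at 1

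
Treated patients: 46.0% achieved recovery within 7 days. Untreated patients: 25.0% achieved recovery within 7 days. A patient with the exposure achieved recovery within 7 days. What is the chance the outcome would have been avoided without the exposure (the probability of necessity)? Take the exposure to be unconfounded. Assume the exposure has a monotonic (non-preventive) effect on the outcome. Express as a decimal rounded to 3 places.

p₁ = 0.46, p₀ = 0.25.
Under exogeneity and monotonicity, PN = (p₁ − p₀) / p₁.
PN = (0.46 − 0.25) / 0.46 = 0.21 / 0.46 ≈ 0.4565

PN ≈ 0.457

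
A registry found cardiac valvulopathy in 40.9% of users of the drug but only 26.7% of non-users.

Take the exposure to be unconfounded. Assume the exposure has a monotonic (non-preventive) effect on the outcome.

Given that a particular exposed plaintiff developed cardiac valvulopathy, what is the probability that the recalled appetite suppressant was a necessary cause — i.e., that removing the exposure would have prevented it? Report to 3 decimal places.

PN ≈ 0.347

p₁ = 0.409, p₀ = 0.267.
Under exogeneity and monotonicity, PN = (p₁ − p₀) / p₁.
PN = (0.409 − 0.267) / 0.409 = 0.142 / 0.409 ≈ 0.3472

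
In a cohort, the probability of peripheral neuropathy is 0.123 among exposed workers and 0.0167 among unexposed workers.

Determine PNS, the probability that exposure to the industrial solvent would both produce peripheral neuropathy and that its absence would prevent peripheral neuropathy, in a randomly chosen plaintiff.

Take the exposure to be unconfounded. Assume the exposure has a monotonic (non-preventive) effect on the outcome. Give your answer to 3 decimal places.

Let p₁ = 0.123, p₀ = 0.0167.
Under exogeneity and monotonicity, PNS = p₁ − p₀.
PNS = 0.123 − 0.0167 = 0.1063

PNS ≈ 0.106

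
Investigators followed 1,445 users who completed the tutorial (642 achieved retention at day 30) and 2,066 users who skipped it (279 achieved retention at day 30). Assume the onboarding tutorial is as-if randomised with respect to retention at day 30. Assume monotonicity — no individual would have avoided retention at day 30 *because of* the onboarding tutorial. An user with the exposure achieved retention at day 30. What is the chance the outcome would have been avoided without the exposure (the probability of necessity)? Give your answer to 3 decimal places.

p₁ = P(outcome | exposed) = 642/1445 = 0.44429
p₀ = P(outcome | unexposed) = 279/2066 = 0.13504
Under exogeneity and monotonicity, PN = (p₁ − p₀) / p₁.
PN = (0.44429 − 0.13504) / 0.44429 = 0.30925 / 0.44429 ≈ 0.6960

PN ≈ 0.696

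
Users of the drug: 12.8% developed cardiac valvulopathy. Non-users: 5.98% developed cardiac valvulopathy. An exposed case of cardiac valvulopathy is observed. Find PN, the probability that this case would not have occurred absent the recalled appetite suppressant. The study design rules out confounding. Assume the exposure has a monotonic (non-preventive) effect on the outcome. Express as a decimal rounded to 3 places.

p₁ = 0.128, p₀ = 0.0598.
Under exogeneity and monotonicity, PN = (p₁ − p₀) / p₁.
PN = (0.128 − 0.0598) / 0.128 = 0.0682 / 0.128 ≈ 0.5328

PN ≈ 0.533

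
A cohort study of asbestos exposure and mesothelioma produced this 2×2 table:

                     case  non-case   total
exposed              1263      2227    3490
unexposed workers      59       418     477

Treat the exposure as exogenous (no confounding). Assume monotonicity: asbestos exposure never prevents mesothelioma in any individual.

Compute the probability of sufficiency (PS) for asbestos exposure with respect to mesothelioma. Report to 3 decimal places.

PS ≈ 0.272

p₁ = P(outcome | exposed) = 1263/3490 = 0.36189
p₀ = P(outcome | unexposed) = 59/477 = 0.12369
Under exogeneity and monotonicity, PS = (p₁ − p₀)/(1 − p₀).
PS = (0.36189 − 0.12369) / 0.87631 ≈ 0.2718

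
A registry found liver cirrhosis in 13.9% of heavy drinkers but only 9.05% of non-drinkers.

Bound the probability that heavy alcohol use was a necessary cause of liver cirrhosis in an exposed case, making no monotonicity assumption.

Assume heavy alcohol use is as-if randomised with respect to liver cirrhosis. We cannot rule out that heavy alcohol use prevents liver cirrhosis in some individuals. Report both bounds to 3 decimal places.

0.349 ≤ PN ≤ 1.000

p₁ = 0.139, p₀ = 0.0905.
Under exogeneity alone the bounds on PN are max{0,(p₁−p₀)/p₁} ≤ PN ≤ min{1,(1−p₀)/p₁}.
  lower = (p₁ − p₀)/p₁ = 0.0485 / 0.139 ≈ 0.3489
  upper = min{1, (1 − p₀)/p₁} = 0.9095 / 0.139 ≈ 6.5432 → capped at 1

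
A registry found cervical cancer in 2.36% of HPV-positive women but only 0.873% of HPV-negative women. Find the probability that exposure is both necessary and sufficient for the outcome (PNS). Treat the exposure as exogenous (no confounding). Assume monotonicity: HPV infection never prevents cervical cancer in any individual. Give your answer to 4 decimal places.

PNS ≈ 0.0149

p₁ = 0.0236, p₀ = 0.00873.
Under exogeneity and monotonicity, PNS = p₁ − p₀.
PNS = 0.0236 − 0.00873 = 0.01487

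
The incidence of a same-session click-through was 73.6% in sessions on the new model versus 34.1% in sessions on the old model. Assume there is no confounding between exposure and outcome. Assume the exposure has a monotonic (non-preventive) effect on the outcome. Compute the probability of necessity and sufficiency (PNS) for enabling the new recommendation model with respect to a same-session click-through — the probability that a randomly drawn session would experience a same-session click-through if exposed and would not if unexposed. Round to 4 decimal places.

p₁ = 0.736, p₀ = 0.341.
Under exogeneity and monotonicity, PNS = p₁ − p₀.
PNS = 0.736 − 0.341 = 0.395

PNS ≈ 0.3950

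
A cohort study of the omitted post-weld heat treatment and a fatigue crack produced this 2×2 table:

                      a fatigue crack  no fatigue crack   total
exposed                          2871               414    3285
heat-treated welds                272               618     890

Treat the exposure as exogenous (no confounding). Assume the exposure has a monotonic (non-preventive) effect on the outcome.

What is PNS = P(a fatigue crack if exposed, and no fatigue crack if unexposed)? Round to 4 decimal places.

p₁ = P(outcome | exposed) = 2871/3285 = 0.87397
p₀ = P(outcome | unexposed) = 272/890 = 0.30562
Under exogeneity and monotonicity, PNS = p₁ − p₀.
PNS = 0.87397 − 0.30562 = 0.56835

PNS ≈ 0.5684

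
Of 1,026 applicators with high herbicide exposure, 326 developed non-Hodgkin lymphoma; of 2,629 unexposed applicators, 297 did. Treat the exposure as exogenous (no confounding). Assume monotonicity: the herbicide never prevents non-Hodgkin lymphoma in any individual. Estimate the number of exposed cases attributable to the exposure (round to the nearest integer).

about 210 cases

p₁ = P(outcome | exposed) = 326/1026 = 0.31774
p₀ = P(outcome | unexposed) = 297/2629 = 0.11297
PN = (p₁ − p₀)/p₁ = (0.31774 − 0.11297) / 0.31774 ≈ 0.64445.
Attributable cases ≈ PN × (exposed cases) = 0.64445 × 326 ≈ 210.09.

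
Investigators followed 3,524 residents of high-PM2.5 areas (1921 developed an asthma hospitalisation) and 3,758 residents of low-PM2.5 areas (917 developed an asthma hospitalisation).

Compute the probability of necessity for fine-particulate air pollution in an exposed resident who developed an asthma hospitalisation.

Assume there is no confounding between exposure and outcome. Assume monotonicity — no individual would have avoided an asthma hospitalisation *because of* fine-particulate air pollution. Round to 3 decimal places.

p₁ = P(outcome | exposed) = 1921/3524 = 0.54512
p₀ = P(outcome | unexposed) = 917/3758 = 0.24401
Under exogeneity and monotonicity, PN = (p₁ − p₀) / p₁.
PN = (0.54512 − 0.24401) / 0.54512 = 0.30111 / 0.54512 ≈ 0.5524

PN ≈ 0.552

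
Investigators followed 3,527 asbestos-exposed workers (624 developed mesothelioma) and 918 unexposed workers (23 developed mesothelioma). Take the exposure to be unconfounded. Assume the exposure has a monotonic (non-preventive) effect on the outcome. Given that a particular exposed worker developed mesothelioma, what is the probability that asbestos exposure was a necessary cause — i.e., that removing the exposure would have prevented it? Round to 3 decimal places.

PN ≈ 0.858

p₁ = P(outcome | exposed) = 624/3527 = 0.17692
p₀ = P(outcome | unexposed) = 23/918 = 0.025054
Under exogeneity and monotonicity, PN = (p₁ − p₀) / p₁.
PN = (0.17692 − 0.025054) / 0.17692 = 0.15187 / 0.17692 ≈ 0.8584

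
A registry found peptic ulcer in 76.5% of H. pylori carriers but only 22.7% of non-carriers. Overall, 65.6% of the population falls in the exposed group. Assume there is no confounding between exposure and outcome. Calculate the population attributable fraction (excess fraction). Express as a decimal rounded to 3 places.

PAF ≈ 0.609

p₁ = 0.765, p₀ = 0.227.
Overall risk P(Y=1) = π·p₁ + (1−π)·p₀ = 0.656×0.765 + 0.344×0.227 = 0.57993.
Under exogeneity, PAF = [P(Y=1) − p₀] / P(Y=1).
PAF = (0.57993 − 0.227) / 0.57993 ≈ 0.6086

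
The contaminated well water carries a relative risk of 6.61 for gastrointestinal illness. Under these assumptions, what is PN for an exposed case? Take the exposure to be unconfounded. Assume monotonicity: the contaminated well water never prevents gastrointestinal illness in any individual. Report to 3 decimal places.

Under exogeneity and monotonicity, PN = (RR − 1) / RR = 1 − 1/RR.
PN = (6.61 − 1) / 6.61 = 5.61 / 6.61 ≈ 0.8487

PN ≈ 0.849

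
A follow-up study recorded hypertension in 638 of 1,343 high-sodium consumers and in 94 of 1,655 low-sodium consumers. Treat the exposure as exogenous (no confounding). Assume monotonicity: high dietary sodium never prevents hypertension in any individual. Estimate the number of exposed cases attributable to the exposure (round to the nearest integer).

p₁ = P(outcome | exposed) = 638/1343 = 0.47506
p₀ = P(outcome | unexposed) = 94/1655 = 0.056798
PN = (p₁ − p₀)/p₁ = (0.47506 − 0.056798) / 0.47506 ≈ 0.88044.
Attributable cases ≈ PN × (exposed cases) = 0.88044 × 638 ≈ 561.72.

about 562 cases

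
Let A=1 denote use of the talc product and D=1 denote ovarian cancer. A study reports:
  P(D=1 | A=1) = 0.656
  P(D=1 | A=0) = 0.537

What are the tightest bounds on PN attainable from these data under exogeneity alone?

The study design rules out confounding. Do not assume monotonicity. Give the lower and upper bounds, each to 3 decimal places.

0.181 ≤ PN ≤ 0.706

Let p₁ = 0.656, p₀ = 0.537.
Under exogeneity alone the bounds on PN are max{0,(p₁−p₀)/p₁} ≤ PN ≤ min{1,(1−p₀)/p₁}.
  lower = (p₁ − p₀)/p₁ = 0.119 / 0.656 ≈ 0.1814
  upper = min{1, (1 − p₀)/p₁} = 0.463 / 0.656 ≈ 0.7058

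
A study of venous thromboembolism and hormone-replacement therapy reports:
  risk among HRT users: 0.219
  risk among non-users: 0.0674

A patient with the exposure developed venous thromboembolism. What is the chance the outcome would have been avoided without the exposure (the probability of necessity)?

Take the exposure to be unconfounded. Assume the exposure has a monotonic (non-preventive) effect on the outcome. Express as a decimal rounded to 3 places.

Let p₁ = 0.219, p₀ = 0.0674.
Under exogeneity and monotonicity, PN = (p₁ − p₀) / p₁.
PN = (0.219 − 0.0674) / 0.219 = 0.1516 / 0.219 ≈ 0.6922

PN ≈ 0.692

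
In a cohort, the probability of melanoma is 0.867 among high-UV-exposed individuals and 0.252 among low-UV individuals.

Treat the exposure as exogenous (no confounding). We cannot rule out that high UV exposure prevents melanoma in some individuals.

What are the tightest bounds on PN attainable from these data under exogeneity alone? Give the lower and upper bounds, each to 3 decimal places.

Let p₁ = 0.867, p₀ = 0.252.
Under exogeneity alone the bounds on PN are max{0,(p₁−p₀)/p₁} ≤ PN ≤ min{1,(1−p₀)/p₁}.
  lower = (p₁ − p₀)/p₁ = 0.615 / 0.867 ≈ 0.7093
  upper = min{1, (1 − p₀)/p₁} = 0.748 / 0.867 ≈ 0.8627

0.709 ≤ PN ≤ 0.863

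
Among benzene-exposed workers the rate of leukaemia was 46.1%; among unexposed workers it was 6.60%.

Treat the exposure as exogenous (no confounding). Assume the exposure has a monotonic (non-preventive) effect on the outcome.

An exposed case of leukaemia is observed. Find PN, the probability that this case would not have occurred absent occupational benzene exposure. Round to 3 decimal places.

p₁ = 0.461, p₀ = 0.066.
Under exogeneity and monotonicity, PN = (p₁ − p₀) / p₁.
PN = (0.461 − 0.066) / 0.461 = 0.395 / 0.461 ≈ 0.8568

PN ≈ 0.857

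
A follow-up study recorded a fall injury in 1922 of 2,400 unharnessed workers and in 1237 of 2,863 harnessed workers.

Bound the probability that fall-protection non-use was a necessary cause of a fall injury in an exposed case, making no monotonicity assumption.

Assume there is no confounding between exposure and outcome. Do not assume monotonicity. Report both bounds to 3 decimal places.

p₁ = P(outcome | exposed) = 1922/2400 = 0.80083
p₀ = P(outcome | unexposed) = 1237/2863 = 0.43206
Under exogeneity alone the bounds on PN are max{0,(p₁−p₀)/p₁} ≤ PN ≤ min{1,(1−p₀)/p₁}.
  lower = (p₁ − p₀)/p₁ = 0.36877 / 0.80083 ≈ 0.4605
  upper = min{1, (1 − p₀)/p₁} = 0.56794 / 0.80083 ≈ 0.7092

0.460 ≤ PN ≤ 0.709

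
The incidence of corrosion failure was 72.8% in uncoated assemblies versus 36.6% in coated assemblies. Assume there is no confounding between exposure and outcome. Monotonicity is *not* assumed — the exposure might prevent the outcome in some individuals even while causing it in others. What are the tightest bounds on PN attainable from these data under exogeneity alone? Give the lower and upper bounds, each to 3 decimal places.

p₁ = 0.728, p₀ = 0.366.
Under exogeneity alone the bounds on PN are max{0,(p₁−p₀)/p₁} ≤ PN ≤ min{1,(1−p₀)/p₁}.
  lower = (p₁ − p₀)/p₁ = 0.362 / 0.728 ≈ 0.4973
  upper = min{1, (1 − p₀)/p₁} = 0.634 / 0.728 ≈ 0.8709

0.497 ≤ PN ≤ 0.871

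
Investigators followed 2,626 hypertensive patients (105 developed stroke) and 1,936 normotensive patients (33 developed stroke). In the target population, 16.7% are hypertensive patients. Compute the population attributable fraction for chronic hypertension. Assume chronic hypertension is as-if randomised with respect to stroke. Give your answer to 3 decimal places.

p₁ = P(outcome | exposed) = 105/2626 = 0.039985
p₀ = P(outcome | unexposed) = 33/1936 = 0.017045
Overall risk P(Y=1) = π·p₁ + (1−π)·p₀ = 0.167×0.039985 + 0.833×0.017045 = 0.020876.
Under exogeneity, PAF = [P(Y=1) − p₀] / P(Y=1).
PAF = (0.020876 − 0.017045) / 0.020876 ≈ 0.1835

PAF ≈ 0.184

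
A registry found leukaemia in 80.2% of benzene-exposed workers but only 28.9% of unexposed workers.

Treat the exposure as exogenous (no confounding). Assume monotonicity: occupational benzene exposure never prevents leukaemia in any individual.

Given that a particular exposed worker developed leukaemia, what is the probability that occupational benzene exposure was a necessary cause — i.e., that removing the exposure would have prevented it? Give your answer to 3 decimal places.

p₁ = 0.802, p₀ = 0.289.
Under exogeneity and monotonicity, PN = (p₁ − p₀) / p₁.
PN = (0.802 − 0.289) / 0.802 = 0.513 / 0.802 ≈ 0.6397

PN ≈ 0.640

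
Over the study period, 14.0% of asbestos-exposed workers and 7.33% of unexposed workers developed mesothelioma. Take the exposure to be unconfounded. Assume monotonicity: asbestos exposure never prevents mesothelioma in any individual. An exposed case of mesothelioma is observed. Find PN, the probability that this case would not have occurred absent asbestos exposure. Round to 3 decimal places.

PN ≈ 0.476

p₁ = 0.14, p₀ = 0.0733.
Under exogeneity and monotonicity, PN = (p₁ − p₀) / p₁.
PN = (0.14 − 0.0733) / 0.14 = 0.0667 / 0.14 ≈ 0.4764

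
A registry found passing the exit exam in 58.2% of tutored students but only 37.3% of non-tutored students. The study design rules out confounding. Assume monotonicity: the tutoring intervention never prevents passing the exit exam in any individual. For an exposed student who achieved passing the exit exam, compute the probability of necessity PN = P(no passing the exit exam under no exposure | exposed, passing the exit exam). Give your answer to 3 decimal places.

p₁ = 0.582, p₀ = 0.373.
Under exogeneity and monotonicity, PN = (p₁ − p₀) / p₁.
PN = (0.582 − 0.373) / 0.582 = 0.209 / 0.582 ≈ 0.3591

PN ≈ 0.359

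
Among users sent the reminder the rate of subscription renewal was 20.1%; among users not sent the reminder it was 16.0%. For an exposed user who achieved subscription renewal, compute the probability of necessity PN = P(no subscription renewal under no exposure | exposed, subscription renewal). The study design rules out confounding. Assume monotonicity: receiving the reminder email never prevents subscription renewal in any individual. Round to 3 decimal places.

PN ≈ 0.204

p₁ = 0.201, p₀ = 0.16.
Under exogeneity and monotonicity, PN = (p₁ − p₀) / p₁.
PN = (0.201 − 0.16) / 0.201 = 0.041 / 0.201 ≈ 0.2040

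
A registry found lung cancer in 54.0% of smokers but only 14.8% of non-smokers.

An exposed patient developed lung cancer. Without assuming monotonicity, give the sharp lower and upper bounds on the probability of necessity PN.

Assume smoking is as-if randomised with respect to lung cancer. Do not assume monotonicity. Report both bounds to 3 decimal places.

0.726 ≤ PN ≤ 1.000

p₁ = 0.54, p₀ = 0.148.
Under exogeneity alone the bounds on PN are max{0,(p₁−p₀)/p₁} ≤ PN ≤ min{1,(1−p₀)/p₁}.
  lower = (p₁ − p₀)/p₁ = 0.392 / 0.54 ≈ 0.7259
  upper = min{1, (1 − p₀)/p₁} = 0.852 / 0.54 ≈ 1.5778 → capped at 1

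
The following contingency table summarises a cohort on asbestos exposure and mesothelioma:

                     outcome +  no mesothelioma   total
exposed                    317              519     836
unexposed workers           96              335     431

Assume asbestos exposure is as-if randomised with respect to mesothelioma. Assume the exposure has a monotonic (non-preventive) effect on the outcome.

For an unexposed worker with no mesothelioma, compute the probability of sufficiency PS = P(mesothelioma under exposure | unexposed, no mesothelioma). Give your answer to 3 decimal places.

PS ≈ 0.201

p₁ = P(outcome | exposed) = 317/836 = 0.37919
p₀ = P(outcome | unexposed) = 96/431 = 0.22274
Under exogeneity and monotonicity, PS = (p₁ − p₀) / (1 − p₀).
PS = (0.37919 − 0.22274) / (1 − 0.22274) = 0.15645 / 0.77726 ≈ 0.2013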